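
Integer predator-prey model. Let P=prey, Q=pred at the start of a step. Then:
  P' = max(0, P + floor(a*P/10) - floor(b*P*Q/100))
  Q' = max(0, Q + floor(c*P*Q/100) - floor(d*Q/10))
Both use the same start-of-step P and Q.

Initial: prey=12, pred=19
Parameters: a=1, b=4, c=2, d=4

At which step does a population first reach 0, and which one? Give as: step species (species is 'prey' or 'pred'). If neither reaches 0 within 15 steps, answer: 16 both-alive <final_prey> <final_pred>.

Answer: 16 both-alive 2 2

Derivation:
Step 1: prey: 12+1-9=4; pred: 19+4-7=16
Step 2: prey: 4+0-2=2; pred: 16+1-6=11
Step 3: prey: 2+0-0=2; pred: 11+0-4=7
Step 4: prey: 2+0-0=2; pred: 7+0-2=5
Step 5: prey: 2+0-0=2; pred: 5+0-2=3
Step 6: prey: 2+0-0=2; pred: 3+0-1=2
Step 7: prey: 2+0-0=2; pred: 2+0-0=2
Steps 8-15: state stable at prey=2, pred=2 (no change)
No extinction within 15 steps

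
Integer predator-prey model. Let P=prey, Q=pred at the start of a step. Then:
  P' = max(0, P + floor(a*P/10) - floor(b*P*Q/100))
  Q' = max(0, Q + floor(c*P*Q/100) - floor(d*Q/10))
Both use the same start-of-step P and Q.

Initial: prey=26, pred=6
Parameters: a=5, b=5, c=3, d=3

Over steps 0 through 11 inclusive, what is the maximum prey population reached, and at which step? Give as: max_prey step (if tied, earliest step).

Answer: 34 2

Derivation:
Step 1: prey: 26+13-7=32; pred: 6+4-1=9
Step 2: prey: 32+16-14=34; pred: 9+8-2=15
Step 3: prey: 34+17-25=26; pred: 15+15-4=26
Step 4: prey: 26+13-33=6; pred: 26+20-7=39
Step 5: prey: 6+3-11=0; pred: 39+7-11=35
Step 6: prey: 0+0-0=0; pred: 35+0-10=25
Step 7: prey: 0+0-0=0; pred: 25+0-7=18
Step 8: prey: 0+0-0=0; pred: 18+0-5=13
Step 9: prey: 0+0-0=0; pred: 13+0-3=10
Step 10: prey: 0+0-0=0; pred: 10+0-3=7
Step 11: prey: 0+0-0=0; pred: 7+0-2=5
Max prey = 34 at step 2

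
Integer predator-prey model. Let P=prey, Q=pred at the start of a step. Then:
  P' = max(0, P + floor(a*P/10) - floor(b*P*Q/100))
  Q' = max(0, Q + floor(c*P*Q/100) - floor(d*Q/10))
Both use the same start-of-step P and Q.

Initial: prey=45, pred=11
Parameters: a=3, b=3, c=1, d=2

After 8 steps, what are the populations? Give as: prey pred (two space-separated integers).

Step 1: prey: 45+13-14=44; pred: 11+4-2=13
Step 2: prey: 44+13-17=40; pred: 13+5-2=16
Step 3: prey: 40+12-19=33; pred: 16+6-3=19
Step 4: prey: 33+9-18=24; pred: 19+6-3=22
Step 5: prey: 24+7-15=16; pred: 22+5-4=23
Step 6: prey: 16+4-11=9; pred: 23+3-4=22
Step 7: prey: 9+2-5=6; pred: 22+1-4=19
Step 8: prey: 6+1-3=4; pred: 19+1-3=17

Answer: 4 17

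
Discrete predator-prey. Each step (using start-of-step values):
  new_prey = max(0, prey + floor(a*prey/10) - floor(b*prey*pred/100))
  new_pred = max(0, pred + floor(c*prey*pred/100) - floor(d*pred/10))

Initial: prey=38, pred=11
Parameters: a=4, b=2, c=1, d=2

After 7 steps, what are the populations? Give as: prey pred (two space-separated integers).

Answer: 14 53

Derivation:
Step 1: prey: 38+15-8=45; pred: 11+4-2=13
Step 2: prey: 45+18-11=52; pred: 13+5-2=16
Step 3: prey: 52+20-16=56; pred: 16+8-3=21
Step 4: prey: 56+22-23=55; pred: 21+11-4=28
Step 5: prey: 55+22-30=47; pred: 28+15-5=38
Step 6: prey: 47+18-35=30; pred: 38+17-7=48
Step 7: prey: 30+12-28=14; pred: 48+14-9=53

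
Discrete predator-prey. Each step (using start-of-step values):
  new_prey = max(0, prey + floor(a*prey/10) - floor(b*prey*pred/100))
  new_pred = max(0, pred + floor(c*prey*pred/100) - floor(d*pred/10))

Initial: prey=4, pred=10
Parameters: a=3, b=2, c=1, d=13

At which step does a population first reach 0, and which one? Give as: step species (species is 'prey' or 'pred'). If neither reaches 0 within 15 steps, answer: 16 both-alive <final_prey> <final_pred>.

Answer: 1 pred

Derivation:
Step 1: prey: 4+1-0=5; pred: 10+0-13=0
First extinction: pred at step 1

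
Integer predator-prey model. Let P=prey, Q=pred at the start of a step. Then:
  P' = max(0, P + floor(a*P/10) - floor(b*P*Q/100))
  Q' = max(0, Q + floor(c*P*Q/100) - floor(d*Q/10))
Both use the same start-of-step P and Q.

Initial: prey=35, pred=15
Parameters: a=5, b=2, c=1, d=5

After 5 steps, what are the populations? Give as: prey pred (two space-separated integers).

Step 1: prey: 35+17-10=42; pred: 15+5-7=13
Step 2: prey: 42+21-10=53; pred: 13+5-6=12
Step 3: prey: 53+26-12=67; pred: 12+6-6=12
Step 4: prey: 67+33-16=84; pred: 12+8-6=14
Step 5: prey: 84+42-23=103; pred: 14+11-7=18

Answer: 103 18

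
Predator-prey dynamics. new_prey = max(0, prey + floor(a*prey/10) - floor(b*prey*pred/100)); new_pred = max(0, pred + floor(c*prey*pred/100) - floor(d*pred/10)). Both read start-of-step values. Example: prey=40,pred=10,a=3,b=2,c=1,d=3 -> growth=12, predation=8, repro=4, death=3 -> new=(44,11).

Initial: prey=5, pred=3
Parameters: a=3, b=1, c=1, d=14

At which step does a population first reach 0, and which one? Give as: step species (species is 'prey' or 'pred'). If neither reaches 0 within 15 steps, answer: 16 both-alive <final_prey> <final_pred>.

Step 1: prey: 5+1-0=6; pred: 3+0-4=0
First extinction: pred at step 1

Answer: 1 pred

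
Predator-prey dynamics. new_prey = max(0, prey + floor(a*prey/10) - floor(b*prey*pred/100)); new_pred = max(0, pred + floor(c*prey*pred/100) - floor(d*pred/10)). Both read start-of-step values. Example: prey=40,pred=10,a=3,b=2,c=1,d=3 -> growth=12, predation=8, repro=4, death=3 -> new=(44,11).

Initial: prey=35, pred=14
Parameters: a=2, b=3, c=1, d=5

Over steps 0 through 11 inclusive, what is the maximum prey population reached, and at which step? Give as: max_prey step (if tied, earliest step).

Answer: 53 11

Derivation:
Step 1: prey: 35+7-14=28; pred: 14+4-7=11
Step 2: prey: 28+5-9=24; pred: 11+3-5=9
Step 3: prey: 24+4-6=22; pred: 9+2-4=7
Step 4: prey: 22+4-4=22; pred: 7+1-3=5
Step 5: prey: 22+4-3=23; pred: 5+1-2=4
Step 6: prey: 23+4-2=25; pred: 4+0-2=2
Step 7: prey: 25+5-1=29; pred: 2+0-1=1
Step 8: prey: 29+5-0=34; pred: 1+0-0=1
Step 9: prey: 34+6-1=39; pred: 1+0-0=1
Step 10: prey: 39+7-1=45; pred: 1+0-0=1
Step 11: prey: 45+9-1=53; pred: 1+0-0=1
Max prey = 53 at step 11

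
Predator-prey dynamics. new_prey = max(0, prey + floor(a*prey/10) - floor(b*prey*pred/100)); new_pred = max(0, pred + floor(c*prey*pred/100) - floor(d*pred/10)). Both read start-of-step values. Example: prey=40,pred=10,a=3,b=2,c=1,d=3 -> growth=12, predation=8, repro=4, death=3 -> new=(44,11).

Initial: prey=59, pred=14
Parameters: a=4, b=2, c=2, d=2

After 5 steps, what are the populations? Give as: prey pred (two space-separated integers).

Answer: 0 96

Derivation:
Step 1: prey: 59+23-16=66; pred: 14+16-2=28
Step 2: prey: 66+26-36=56; pred: 28+36-5=59
Step 3: prey: 56+22-66=12; pred: 59+66-11=114
Step 4: prey: 12+4-27=0; pred: 114+27-22=119
Step 5: prey: 0+0-0=0; pred: 119+0-23=96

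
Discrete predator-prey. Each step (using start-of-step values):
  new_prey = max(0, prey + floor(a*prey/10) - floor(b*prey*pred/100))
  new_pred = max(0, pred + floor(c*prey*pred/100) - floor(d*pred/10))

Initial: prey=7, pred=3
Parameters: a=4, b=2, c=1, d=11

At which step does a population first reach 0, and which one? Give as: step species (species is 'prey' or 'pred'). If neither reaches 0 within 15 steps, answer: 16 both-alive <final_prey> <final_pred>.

Step 1: prey: 7+2-0=9; pred: 3+0-3=0
First extinction: pred at step 1

Answer: 1 pred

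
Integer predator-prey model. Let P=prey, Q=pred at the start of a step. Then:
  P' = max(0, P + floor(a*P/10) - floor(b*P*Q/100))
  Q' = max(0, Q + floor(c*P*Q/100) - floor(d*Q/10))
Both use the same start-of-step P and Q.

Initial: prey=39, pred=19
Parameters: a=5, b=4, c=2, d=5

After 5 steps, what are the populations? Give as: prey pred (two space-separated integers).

Step 1: prey: 39+19-29=29; pred: 19+14-9=24
Step 2: prey: 29+14-27=16; pred: 24+13-12=25
Step 3: prey: 16+8-16=8; pred: 25+8-12=21
Step 4: prey: 8+4-6=6; pred: 21+3-10=14
Step 5: prey: 6+3-3=6; pred: 14+1-7=8

Answer: 6 8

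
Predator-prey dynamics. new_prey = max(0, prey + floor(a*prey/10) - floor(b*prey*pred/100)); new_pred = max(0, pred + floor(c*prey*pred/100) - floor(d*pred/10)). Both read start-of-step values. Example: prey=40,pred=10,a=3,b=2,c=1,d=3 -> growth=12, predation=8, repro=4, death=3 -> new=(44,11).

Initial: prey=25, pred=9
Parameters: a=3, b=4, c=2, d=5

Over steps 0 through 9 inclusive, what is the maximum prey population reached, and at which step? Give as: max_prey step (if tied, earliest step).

Step 1: prey: 25+7-9=23; pred: 9+4-4=9
Step 2: prey: 23+6-8=21; pred: 9+4-4=9
Step 3: prey: 21+6-7=20; pred: 9+3-4=8
Step 4: prey: 20+6-6=20; pred: 8+3-4=7
Step 5: prey: 20+6-5=21; pred: 7+2-3=6
Step 6: prey: 21+6-5=22; pred: 6+2-3=5
Step 7: prey: 22+6-4=24; pred: 5+2-2=5
Step 8: prey: 24+7-4=27; pred: 5+2-2=5
Step 9: prey: 27+8-5=30; pred: 5+2-2=5
Max prey = 30 at step 9

Answer: 30 9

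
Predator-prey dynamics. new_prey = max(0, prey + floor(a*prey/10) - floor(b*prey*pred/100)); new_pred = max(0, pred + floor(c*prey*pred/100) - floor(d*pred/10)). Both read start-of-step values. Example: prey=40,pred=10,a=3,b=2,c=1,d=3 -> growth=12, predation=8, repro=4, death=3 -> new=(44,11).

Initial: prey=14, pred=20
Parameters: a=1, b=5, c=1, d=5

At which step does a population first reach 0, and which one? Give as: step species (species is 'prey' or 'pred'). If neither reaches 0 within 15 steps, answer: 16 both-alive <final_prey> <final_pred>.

Step 1: prey: 14+1-14=1; pred: 20+2-10=12
Step 2: prey: 1+0-0=1; pred: 12+0-6=6
Step 3: prey: 1+0-0=1; pred: 6+0-3=3
Step 4: prey: 1+0-0=1; pred: 3+0-1=2
Step 5: prey: 1+0-0=1; pred: 2+0-1=1
Step 6: prey: 1+0-0=1; pred: 1+0-0=1
Steps 7-15: state stable at prey=1, pred=1 (no change)
No extinction within 15 steps

Answer: 16 both-alive 1 1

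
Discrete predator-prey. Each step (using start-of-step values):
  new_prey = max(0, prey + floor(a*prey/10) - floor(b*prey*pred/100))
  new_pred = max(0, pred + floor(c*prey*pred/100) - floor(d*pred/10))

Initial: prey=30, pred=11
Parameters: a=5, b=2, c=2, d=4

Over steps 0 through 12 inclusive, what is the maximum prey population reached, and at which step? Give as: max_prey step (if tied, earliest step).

Step 1: prey: 30+15-6=39; pred: 11+6-4=13
Step 2: prey: 39+19-10=48; pred: 13+10-5=18
Step 3: prey: 48+24-17=55; pred: 18+17-7=28
Step 4: prey: 55+27-30=52; pred: 28+30-11=47
Step 5: prey: 52+26-48=30; pred: 47+48-18=77
Step 6: prey: 30+15-46=0; pred: 77+46-30=93
Step 7: prey: 0+0-0=0; pred: 93+0-37=56
Step 8: prey: 0+0-0=0; pred: 56+0-22=34
Step 9: prey: 0+0-0=0; pred: 34+0-13=21
Step 10: prey: 0+0-0=0; pred: 21+0-8=13
Step 11: prey: 0+0-0=0; pred: 13+0-5=8
Step 12: prey: 0+0-0=0; pred: 8+0-3=5
Max prey = 55 at step 3

Answer: 55 3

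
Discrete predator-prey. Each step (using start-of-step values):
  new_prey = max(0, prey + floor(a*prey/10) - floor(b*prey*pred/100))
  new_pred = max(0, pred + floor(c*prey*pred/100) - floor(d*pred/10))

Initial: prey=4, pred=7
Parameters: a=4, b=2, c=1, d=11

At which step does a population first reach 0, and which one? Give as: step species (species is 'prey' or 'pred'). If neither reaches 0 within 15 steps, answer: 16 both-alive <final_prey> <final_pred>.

Step 1: prey: 4+1-0=5; pred: 7+0-7=0
First extinction: pred at step 1

Answer: 1 pred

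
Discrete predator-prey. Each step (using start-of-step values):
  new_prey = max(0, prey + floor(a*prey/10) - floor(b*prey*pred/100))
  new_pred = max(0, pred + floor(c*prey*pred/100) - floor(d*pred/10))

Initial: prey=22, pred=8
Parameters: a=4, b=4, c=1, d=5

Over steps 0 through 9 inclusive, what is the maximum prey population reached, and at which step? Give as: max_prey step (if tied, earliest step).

Step 1: prey: 22+8-7=23; pred: 8+1-4=5
Step 2: prey: 23+9-4=28; pred: 5+1-2=4
Step 3: prey: 28+11-4=35; pred: 4+1-2=3
Step 4: prey: 35+14-4=45; pred: 3+1-1=3
Step 5: prey: 45+18-5=58; pred: 3+1-1=3
Step 6: prey: 58+23-6=75; pred: 3+1-1=3
Step 7: prey: 75+30-9=96; pred: 3+2-1=4
Step 8: prey: 96+38-15=119; pred: 4+3-2=5
Step 9: prey: 119+47-23=143; pred: 5+5-2=8
Max prey = 143 at step 9

Answer: 143 9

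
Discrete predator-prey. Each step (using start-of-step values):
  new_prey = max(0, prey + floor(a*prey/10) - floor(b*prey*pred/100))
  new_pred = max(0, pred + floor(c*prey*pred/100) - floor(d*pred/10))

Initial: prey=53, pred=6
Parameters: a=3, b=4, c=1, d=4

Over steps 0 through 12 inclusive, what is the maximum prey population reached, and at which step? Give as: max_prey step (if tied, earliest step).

Answer: 57 2

Derivation:
Step 1: prey: 53+15-12=56; pred: 6+3-2=7
Step 2: prey: 56+16-15=57; pred: 7+3-2=8
Step 3: prey: 57+17-18=56; pred: 8+4-3=9
Step 4: prey: 56+16-20=52; pred: 9+5-3=11
Step 5: prey: 52+15-22=45; pred: 11+5-4=12
Step 6: prey: 45+13-21=37; pred: 12+5-4=13
Step 7: prey: 37+11-19=29; pred: 13+4-5=12
Step 8: prey: 29+8-13=24; pred: 12+3-4=11
Step 9: prey: 24+7-10=21; pred: 11+2-4=9
Step 10: prey: 21+6-7=20; pred: 9+1-3=7
Step 11: prey: 20+6-5=21; pred: 7+1-2=6
Step 12: prey: 21+6-5=22; pred: 6+1-2=5
Max prey = 57 at step 2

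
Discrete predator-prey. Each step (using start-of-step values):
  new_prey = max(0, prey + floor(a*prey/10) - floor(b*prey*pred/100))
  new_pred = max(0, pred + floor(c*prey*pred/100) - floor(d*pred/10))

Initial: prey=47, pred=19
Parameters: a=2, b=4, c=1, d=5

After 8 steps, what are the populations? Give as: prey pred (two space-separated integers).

Step 1: prey: 47+9-35=21; pred: 19+8-9=18
Step 2: prey: 21+4-15=10; pred: 18+3-9=12
Step 3: prey: 10+2-4=8; pred: 12+1-6=7
Step 4: prey: 8+1-2=7; pred: 7+0-3=4
Step 5: prey: 7+1-1=7; pred: 4+0-2=2
Step 6: prey: 7+1-0=8; pred: 2+0-1=1
Step 7: prey: 8+1-0=9; pred: 1+0-0=1
Step 8: prey: 9+1-0=10; pred: 1+0-0=1

Answer: 10 1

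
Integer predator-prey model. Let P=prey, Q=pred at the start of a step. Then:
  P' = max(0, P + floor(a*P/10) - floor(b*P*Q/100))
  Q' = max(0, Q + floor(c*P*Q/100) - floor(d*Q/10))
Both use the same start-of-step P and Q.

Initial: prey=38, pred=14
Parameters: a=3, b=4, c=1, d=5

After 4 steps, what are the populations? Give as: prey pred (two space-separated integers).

Answer: 22 5

Derivation:
Step 1: prey: 38+11-21=28; pred: 14+5-7=12
Step 2: prey: 28+8-13=23; pred: 12+3-6=9
Step 3: prey: 23+6-8=21; pred: 9+2-4=7
Step 4: prey: 21+6-5=22; pred: 7+1-3=5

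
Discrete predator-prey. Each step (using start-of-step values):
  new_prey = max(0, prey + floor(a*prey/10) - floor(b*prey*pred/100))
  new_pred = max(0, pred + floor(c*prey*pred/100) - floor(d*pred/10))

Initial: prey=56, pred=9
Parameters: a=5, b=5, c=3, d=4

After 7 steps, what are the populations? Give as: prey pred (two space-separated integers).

Step 1: prey: 56+28-25=59; pred: 9+15-3=21
Step 2: prey: 59+29-61=27; pred: 21+37-8=50
Step 3: prey: 27+13-67=0; pred: 50+40-20=70
Step 4: prey: 0+0-0=0; pred: 70+0-28=42
Step 5: prey: 0+0-0=0; pred: 42+0-16=26
Step 6: prey: 0+0-0=0; pred: 26+0-10=16
Step 7: prey: 0+0-0=0; pred: 16+0-6=10

Answer: 0 10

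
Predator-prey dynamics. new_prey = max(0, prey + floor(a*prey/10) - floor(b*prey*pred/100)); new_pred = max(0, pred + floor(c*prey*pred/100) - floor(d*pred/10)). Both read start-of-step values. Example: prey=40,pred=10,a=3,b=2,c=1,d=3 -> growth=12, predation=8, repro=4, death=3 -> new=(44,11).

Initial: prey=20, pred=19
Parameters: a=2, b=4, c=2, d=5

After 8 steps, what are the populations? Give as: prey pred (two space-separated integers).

Step 1: prey: 20+4-15=9; pred: 19+7-9=17
Step 2: prey: 9+1-6=4; pred: 17+3-8=12
Step 3: prey: 4+0-1=3; pred: 12+0-6=6
Step 4: prey: 3+0-0=3; pred: 6+0-3=3
Step 5: prey: 3+0-0=3; pred: 3+0-1=2
Step 6: prey: 3+0-0=3; pred: 2+0-1=1
Step 7: prey: 3+0-0=3; pred: 1+0-0=1
Step 8: prey: 3+0-0=3; pred: 1+0-0=1

Answer: 3 1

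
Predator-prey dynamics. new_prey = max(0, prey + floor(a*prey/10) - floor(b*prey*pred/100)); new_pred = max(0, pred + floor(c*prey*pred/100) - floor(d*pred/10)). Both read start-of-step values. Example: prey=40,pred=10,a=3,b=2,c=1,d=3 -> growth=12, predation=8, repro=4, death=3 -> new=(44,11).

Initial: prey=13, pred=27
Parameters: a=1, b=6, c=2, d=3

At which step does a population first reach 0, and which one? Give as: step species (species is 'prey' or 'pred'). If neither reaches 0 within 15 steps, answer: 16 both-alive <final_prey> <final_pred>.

Step 1: prey: 13+1-21=0; pred: 27+7-8=26
First extinction: prey at step 1

Answer: 1 prey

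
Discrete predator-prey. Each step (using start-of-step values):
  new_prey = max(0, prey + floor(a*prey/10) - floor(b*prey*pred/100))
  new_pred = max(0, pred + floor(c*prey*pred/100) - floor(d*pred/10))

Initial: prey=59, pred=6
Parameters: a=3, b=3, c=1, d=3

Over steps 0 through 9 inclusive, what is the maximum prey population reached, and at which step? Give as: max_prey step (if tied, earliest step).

Step 1: prey: 59+17-10=66; pred: 6+3-1=8
Step 2: prey: 66+19-15=70; pred: 8+5-2=11
Step 3: prey: 70+21-23=68; pred: 11+7-3=15
Step 4: prey: 68+20-30=58; pred: 15+10-4=21
Step 5: prey: 58+17-36=39; pred: 21+12-6=27
Step 6: prey: 39+11-31=19; pred: 27+10-8=29
Step 7: prey: 19+5-16=8; pred: 29+5-8=26
Step 8: prey: 8+2-6=4; pred: 26+2-7=21
Step 9: prey: 4+1-2=3; pred: 21+0-6=15
Max prey = 70 at step 2

Answer: 70 2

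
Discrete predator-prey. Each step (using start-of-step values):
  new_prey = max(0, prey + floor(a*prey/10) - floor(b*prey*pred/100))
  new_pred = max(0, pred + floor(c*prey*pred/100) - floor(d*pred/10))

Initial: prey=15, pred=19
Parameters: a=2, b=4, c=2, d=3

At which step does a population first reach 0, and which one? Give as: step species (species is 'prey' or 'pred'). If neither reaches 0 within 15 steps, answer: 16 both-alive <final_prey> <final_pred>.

Step 1: prey: 15+3-11=7; pred: 19+5-5=19
Step 2: prey: 7+1-5=3; pred: 19+2-5=16
Step 3: prey: 3+0-1=2; pred: 16+0-4=12
Step 4: prey: 2+0-0=2; pred: 12+0-3=9
Step 5: prey: 2+0-0=2; pred: 9+0-2=7
Step 6: prey: 2+0-0=2; pred: 7+0-2=5
Step 7: prey: 2+0-0=2; pred: 5+0-1=4
Step 8: prey: 2+0-0=2; pred: 4+0-1=3
Step 9: prey: 2+0-0=2; pred: 3+0-0=3
Steps 10-15: state stable at prey=2, pred=3 (no change)
No extinction within 15 steps

Answer: 16 both-alive 2 3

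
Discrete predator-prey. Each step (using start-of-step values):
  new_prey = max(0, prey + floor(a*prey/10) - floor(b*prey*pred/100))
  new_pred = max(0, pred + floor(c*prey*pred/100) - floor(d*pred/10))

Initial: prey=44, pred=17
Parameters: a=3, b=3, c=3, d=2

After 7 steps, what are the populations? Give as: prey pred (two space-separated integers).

Answer: 0 29

Derivation:
Step 1: prey: 44+13-22=35; pred: 17+22-3=36
Step 2: prey: 35+10-37=8; pred: 36+37-7=66
Step 3: prey: 8+2-15=0; pred: 66+15-13=68
Step 4: prey: 0+0-0=0; pred: 68+0-13=55
Step 5: prey: 0+0-0=0; pred: 55+0-11=44
Step 6: prey: 0+0-0=0; pred: 44+0-8=36
Step 7: prey: 0+0-0=0; pred: 36+0-7=29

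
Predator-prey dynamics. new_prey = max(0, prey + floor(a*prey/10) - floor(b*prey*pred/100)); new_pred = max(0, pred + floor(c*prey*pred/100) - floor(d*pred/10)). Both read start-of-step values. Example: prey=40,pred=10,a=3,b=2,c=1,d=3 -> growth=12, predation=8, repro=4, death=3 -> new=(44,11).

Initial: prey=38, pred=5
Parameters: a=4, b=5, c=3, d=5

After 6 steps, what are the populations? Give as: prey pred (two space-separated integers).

Step 1: prey: 38+15-9=44; pred: 5+5-2=8
Step 2: prey: 44+17-17=44; pred: 8+10-4=14
Step 3: prey: 44+17-30=31; pred: 14+18-7=25
Step 4: prey: 31+12-38=5; pred: 25+23-12=36
Step 5: prey: 5+2-9=0; pred: 36+5-18=23
Step 6: prey: 0+0-0=0; pred: 23+0-11=12

Answer: 0 12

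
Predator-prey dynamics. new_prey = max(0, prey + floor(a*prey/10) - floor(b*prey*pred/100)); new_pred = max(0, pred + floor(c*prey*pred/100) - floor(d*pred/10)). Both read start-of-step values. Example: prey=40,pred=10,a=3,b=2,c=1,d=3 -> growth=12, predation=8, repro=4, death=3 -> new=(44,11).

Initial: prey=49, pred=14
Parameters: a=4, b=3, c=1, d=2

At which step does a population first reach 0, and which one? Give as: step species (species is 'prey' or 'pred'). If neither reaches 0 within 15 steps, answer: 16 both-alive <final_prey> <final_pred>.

Answer: 16 both-alive 1 5

Derivation:
Step 1: prey: 49+19-20=48; pred: 14+6-2=18
Step 2: prey: 48+19-25=42; pred: 18+8-3=23
Step 3: prey: 42+16-28=30; pred: 23+9-4=28
Step 4: prey: 30+12-25=17; pred: 28+8-5=31
Step 5: prey: 17+6-15=8; pred: 31+5-6=30
Step 6: prey: 8+3-7=4; pred: 30+2-6=26
Step 7: prey: 4+1-3=2; pred: 26+1-5=22
Step 8: prey: 2+0-1=1; pred: 22+0-4=18
Step 9: prey: 1+0-0=1; pred: 18+0-3=15
Step 10: prey: 1+0-0=1; pred: 15+0-3=12
Step 11: prey: 1+0-0=1; pred: 12+0-2=10
Step 12: prey: 1+0-0=1; pred: 10+0-2=8
Step 13: prey: 1+0-0=1; pred: 8+0-1=7
Step 14: prey: 1+0-0=1; pred: 7+0-1=6
Step 15: prey: 1+0-0=1; pred: 6+0-1=5
No extinction within 15 steps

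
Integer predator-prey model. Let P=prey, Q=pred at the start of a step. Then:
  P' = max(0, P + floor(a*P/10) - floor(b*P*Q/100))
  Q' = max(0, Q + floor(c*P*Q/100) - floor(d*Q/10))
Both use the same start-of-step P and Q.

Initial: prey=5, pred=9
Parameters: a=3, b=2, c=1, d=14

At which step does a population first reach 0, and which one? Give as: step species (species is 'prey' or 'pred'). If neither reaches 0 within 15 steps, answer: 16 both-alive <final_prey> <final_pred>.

Answer: 1 pred

Derivation:
Step 1: prey: 5+1-0=6; pred: 9+0-12=0
First extinction: pred at step 1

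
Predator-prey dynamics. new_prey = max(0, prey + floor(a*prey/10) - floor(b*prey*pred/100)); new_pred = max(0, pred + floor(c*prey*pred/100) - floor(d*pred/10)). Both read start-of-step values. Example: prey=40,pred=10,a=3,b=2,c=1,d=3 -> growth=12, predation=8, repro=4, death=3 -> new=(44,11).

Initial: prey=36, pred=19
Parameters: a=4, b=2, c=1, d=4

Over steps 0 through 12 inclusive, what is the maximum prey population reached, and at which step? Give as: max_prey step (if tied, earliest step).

Answer: 50 7

Derivation:
Step 1: prey: 36+14-13=37; pred: 19+6-7=18
Step 2: prey: 37+14-13=38; pred: 18+6-7=17
Step 3: prey: 38+15-12=41; pred: 17+6-6=17
Step 4: prey: 41+16-13=44; pred: 17+6-6=17
Step 5: prey: 44+17-14=47; pred: 17+7-6=18
Step 6: prey: 47+18-16=49; pred: 18+8-7=19
Step 7: prey: 49+19-18=50; pred: 19+9-7=21
Step 8: prey: 50+20-21=49; pred: 21+10-8=23
Step 9: prey: 49+19-22=46; pred: 23+11-9=25
Step 10: prey: 46+18-23=41; pred: 25+11-10=26
Step 11: prey: 41+16-21=36; pred: 26+10-10=26
Step 12: prey: 36+14-18=32; pred: 26+9-10=25
Max prey = 50 at step 7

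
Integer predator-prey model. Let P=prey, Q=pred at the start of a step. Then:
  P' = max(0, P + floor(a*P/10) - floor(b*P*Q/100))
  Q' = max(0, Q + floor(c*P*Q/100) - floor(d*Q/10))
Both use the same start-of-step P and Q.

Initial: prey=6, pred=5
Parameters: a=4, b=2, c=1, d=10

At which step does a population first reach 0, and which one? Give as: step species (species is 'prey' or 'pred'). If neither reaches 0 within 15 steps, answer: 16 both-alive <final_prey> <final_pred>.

Answer: 1 pred

Derivation:
Step 1: prey: 6+2-0=8; pred: 5+0-5=0
First extinction: pred at step 1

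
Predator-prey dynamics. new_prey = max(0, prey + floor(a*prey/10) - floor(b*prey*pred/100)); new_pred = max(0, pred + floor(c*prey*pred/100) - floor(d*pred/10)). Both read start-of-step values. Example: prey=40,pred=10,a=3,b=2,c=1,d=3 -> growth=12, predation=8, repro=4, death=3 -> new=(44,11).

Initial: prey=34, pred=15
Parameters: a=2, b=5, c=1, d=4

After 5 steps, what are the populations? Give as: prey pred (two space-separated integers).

Step 1: prey: 34+6-25=15; pred: 15+5-6=14
Step 2: prey: 15+3-10=8; pred: 14+2-5=11
Step 3: prey: 8+1-4=5; pred: 11+0-4=7
Step 4: prey: 5+1-1=5; pred: 7+0-2=5
Step 5: prey: 5+1-1=5; pred: 5+0-2=3

Answer: 5 3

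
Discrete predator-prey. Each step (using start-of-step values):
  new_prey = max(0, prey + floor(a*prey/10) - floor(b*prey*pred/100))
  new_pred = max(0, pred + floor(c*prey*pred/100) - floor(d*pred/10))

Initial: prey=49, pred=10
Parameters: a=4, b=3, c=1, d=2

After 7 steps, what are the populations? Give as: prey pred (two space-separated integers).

Answer: 5 30

Derivation:
Step 1: prey: 49+19-14=54; pred: 10+4-2=12
Step 2: prey: 54+21-19=56; pred: 12+6-2=16
Step 3: prey: 56+22-26=52; pred: 16+8-3=21
Step 4: prey: 52+20-32=40; pred: 21+10-4=27
Step 5: prey: 40+16-32=24; pred: 27+10-5=32
Step 6: prey: 24+9-23=10; pred: 32+7-6=33
Step 7: prey: 10+4-9=5; pred: 33+3-6=30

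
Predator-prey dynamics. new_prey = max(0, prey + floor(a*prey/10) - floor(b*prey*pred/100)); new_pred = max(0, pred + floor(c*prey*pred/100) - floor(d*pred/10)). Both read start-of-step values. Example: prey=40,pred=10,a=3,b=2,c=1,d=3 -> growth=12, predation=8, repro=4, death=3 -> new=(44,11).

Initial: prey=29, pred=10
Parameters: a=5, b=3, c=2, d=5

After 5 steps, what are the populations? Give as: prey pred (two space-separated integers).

Answer: 40 34

Derivation:
Step 1: prey: 29+14-8=35; pred: 10+5-5=10
Step 2: prey: 35+17-10=42; pred: 10+7-5=12
Step 3: prey: 42+21-15=48; pred: 12+10-6=16
Step 4: prey: 48+24-23=49; pred: 16+15-8=23
Step 5: prey: 49+24-33=40; pred: 23+22-11=34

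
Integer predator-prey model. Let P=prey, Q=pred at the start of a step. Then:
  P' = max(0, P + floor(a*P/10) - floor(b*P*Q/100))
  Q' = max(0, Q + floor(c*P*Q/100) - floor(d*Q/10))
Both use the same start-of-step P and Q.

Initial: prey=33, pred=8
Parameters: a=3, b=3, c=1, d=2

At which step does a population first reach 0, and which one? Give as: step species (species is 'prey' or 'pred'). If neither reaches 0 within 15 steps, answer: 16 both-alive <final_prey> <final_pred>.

Answer: 16 both-alive 9 7

Derivation:
Step 1: prey: 33+9-7=35; pred: 8+2-1=9
Step 2: prey: 35+10-9=36; pred: 9+3-1=11
Step 3: prey: 36+10-11=35; pred: 11+3-2=12
Step 4: prey: 35+10-12=33; pred: 12+4-2=14
Step 5: prey: 33+9-13=29; pred: 14+4-2=16
Step 6: prey: 29+8-13=24; pred: 16+4-3=17
Step 7: prey: 24+7-12=19; pred: 17+4-3=18
Step 8: prey: 19+5-10=14; pred: 18+3-3=18
Step 9: prey: 14+4-7=11; pred: 18+2-3=17
Step 10: prey: 11+3-5=9; pred: 17+1-3=15
Step 11: prey: 9+2-4=7; pred: 15+1-3=13
Step 12: prey: 7+2-2=7; pred: 13+0-2=11
Step 13: prey: 7+2-2=7; pred: 11+0-2=9
Step 14: prey: 7+2-1=8; pred: 9+0-1=8
Step 15: prey: 8+2-1=9; pred: 8+0-1=7
No extinction within 15 steps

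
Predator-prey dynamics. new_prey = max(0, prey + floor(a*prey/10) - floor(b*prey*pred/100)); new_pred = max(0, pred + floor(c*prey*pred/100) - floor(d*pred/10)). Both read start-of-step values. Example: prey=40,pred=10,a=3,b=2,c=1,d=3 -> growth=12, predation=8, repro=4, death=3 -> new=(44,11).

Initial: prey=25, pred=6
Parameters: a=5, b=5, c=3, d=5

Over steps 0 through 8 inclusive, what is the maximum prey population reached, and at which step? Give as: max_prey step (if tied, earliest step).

Answer: 35 2

Derivation:
Step 1: prey: 25+12-7=30; pred: 6+4-3=7
Step 2: prey: 30+15-10=35; pred: 7+6-3=10
Step 3: prey: 35+17-17=35; pred: 10+10-5=15
Step 4: prey: 35+17-26=26; pred: 15+15-7=23
Step 5: prey: 26+13-29=10; pred: 23+17-11=29
Step 6: prey: 10+5-14=1; pred: 29+8-14=23
Step 7: prey: 1+0-1=0; pred: 23+0-11=12
Step 8: prey: 0+0-0=0; pred: 12+0-6=6
Max prey = 35 at step 2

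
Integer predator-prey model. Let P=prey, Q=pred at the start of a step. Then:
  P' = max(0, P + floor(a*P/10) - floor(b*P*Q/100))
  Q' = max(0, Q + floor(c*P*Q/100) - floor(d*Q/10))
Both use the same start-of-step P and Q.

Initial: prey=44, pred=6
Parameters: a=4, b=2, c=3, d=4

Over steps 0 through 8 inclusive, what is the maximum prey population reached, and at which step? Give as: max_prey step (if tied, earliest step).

Step 1: prey: 44+17-5=56; pred: 6+7-2=11
Step 2: prey: 56+22-12=66; pred: 11+18-4=25
Step 3: prey: 66+26-33=59; pred: 25+49-10=64
Step 4: prey: 59+23-75=7; pred: 64+113-25=152
Step 5: prey: 7+2-21=0; pred: 152+31-60=123
Step 6: prey: 0+0-0=0; pred: 123+0-49=74
Step 7: prey: 0+0-0=0; pred: 74+0-29=45
Step 8: prey: 0+0-0=0; pred: 45+0-18=27
Max prey = 66 at step 2

Answer: 66 2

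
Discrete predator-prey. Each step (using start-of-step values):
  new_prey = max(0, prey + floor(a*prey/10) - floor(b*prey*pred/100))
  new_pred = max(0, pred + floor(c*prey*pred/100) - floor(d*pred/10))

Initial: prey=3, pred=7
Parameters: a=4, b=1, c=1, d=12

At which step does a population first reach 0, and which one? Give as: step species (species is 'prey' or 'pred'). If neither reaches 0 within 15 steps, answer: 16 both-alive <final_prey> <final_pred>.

Step 1: prey: 3+1-0=4; pred: 7+0-8=0
First extinction: pred at step 1

Answer: 1 pred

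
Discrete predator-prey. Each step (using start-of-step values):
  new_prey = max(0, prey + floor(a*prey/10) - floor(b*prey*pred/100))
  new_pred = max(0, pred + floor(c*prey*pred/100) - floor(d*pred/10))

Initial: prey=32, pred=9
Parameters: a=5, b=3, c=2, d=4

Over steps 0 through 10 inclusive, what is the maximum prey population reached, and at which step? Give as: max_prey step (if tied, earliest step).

Answer: 49 3

Derivation:
Step 1: prey: 32+16-8=40; pred: 9+5-3=11
Step 2: prey: 40+20-13=47; pred: 11+8-4=15
Step 3: prey: 47+23-21=49; pred: 15+14-6=23
Step 4: prey: 49+24-33=40; pred: 23+22-9=36
Step 5: prey: 40+20-43=17; pred: 36+28-14=50
Step 6: prey: 17+8-25=0; pred: 50+17-20=47
Step 7: prey: 0+0-0=0; pred: 47+0-18=29
Step 8: prey: 0+0-0=0; pred: 29+0-11=18
Step 9: prey: 0+0-0=0; pred: 18+0-7=11
Step 10: prey: 0+0-0=0; pred: 11+0-4=7
Max prey = 49 at step 3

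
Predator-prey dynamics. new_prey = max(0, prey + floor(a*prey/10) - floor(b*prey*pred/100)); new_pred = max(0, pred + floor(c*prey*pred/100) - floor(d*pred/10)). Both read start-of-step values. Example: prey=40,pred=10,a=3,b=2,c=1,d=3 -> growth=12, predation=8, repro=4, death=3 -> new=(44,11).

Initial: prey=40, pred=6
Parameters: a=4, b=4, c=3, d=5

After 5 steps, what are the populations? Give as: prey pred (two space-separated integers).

Step 1: prey: 40+16-9=47; pred: 6+7-3=10
Step 2: prey: 47+18-18=47; pred: 10+14-5=19
Step 3: prey: 47+18-35=30; pred: 19+26-9=36
Step 4: prey: 30+12-43=0; pred: 36+32-18=50
Step 5: prey: 0+0-0=0; pred: 50+0-25=25

Answer: 0 25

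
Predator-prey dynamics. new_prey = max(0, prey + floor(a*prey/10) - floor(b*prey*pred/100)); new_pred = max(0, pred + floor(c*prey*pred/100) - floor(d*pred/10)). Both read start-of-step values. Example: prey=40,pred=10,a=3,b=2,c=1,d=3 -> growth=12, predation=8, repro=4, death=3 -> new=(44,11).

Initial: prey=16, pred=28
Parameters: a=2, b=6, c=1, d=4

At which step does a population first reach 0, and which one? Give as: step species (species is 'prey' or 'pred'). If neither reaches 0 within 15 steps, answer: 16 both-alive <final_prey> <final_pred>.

Step 1: prey: 16+3-26=0; pred: 28+4-11=21
First extinction: prey at step 1

Answer: 1 prey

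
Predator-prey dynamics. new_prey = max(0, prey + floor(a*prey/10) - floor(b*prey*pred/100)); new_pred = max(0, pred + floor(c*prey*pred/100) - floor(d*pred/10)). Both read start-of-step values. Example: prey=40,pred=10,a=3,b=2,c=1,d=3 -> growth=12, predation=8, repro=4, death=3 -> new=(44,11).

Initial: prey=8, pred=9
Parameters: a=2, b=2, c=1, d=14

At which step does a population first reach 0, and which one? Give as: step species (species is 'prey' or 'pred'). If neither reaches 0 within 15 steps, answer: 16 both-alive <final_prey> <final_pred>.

Step 1: prey: 8+1-1=8; pred: 9+0-12=0
First extinction: pred at step 1

Answer: 1 pred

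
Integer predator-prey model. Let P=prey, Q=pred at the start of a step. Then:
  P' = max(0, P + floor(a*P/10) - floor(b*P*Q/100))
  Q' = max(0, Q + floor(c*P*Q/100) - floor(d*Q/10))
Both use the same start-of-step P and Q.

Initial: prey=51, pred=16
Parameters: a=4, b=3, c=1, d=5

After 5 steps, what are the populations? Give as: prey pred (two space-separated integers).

Step 1: prey: 51+20-24=47; pred: 16+8-8=16
Step 2: prey: 47+18-22=43; pred: 16+7-8=15
Step 3: prey: 43+17-19=41; pred: 15+6-7=14
Step 4: prey: 41+16-17=40; pred: 14+5-7=12
Step 5: prey: 40+16-14=42; pred: 12+4-6=10

Answer: 42 10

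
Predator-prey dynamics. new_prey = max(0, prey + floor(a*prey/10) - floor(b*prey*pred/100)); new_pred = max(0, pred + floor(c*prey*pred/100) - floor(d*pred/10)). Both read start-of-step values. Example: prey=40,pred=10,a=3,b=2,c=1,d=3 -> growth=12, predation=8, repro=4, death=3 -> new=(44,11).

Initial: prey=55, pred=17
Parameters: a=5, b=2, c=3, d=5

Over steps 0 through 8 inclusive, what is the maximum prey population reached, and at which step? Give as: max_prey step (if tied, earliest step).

Answer: 64 1

Derivation:
Step 1: prey: 55+27-18=64; pred: 17+28-8=37
Step 2: prey: 64+32-47=49; pred: 37+71-18=90
Step 3: prey: 49+24-88=0; pred: 90+132-45=177
Step 4: prey: 0+0-0=0; pred: 177+0-88=89
Step 5: prey: 0+0-0=0; pred: 89+0-44=45
Step 6: prey: 0+0-0=0; pred: 45+0-22=23
Step 7: prey: 0+0-0=0; pred: 23+0-11=12
Step 8: prey: 0+0-0=0; pred: 12+0-6=6
Max prey = 64 at step 1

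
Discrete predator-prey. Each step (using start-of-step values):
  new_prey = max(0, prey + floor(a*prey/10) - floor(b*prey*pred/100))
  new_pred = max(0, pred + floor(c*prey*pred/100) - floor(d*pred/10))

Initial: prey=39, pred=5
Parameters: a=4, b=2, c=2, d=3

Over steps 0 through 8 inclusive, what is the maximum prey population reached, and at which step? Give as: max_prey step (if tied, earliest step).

Step 1: prey: 39+15-3=51; pred: 5+3-1=7
Step 2: prey: 51+20-7=64; pred: 7+7-2=12
Step 3: prey: 64+25-15=74; pred: 12+15-3=24
Step 4: prey: 74+29-35=68; pred: 24+35-7=52
Step 5: prey: 68+27-70=25; pred: 52+70-15=107
Step 6: prey: 25+10-53=0; pred: 107+53-32=128
Step 7: prey: 0+0-0=0; pred: 128+0-38=90
Step 8: prey: 0+0-0=0; pred: 90+0-27=63
Max prey = 74 at step 3

Answer: 74 3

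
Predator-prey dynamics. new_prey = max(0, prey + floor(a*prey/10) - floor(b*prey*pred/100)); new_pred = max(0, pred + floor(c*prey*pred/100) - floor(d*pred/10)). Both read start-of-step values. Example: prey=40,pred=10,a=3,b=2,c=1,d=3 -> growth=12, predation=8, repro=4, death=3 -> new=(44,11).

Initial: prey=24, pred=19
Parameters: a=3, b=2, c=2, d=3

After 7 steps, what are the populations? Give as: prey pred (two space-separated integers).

Answer: 7 17

Derivation:
Step 1: prey: 24+7-9=22; pred: 19+9-5=23
Step 2: prey: 22+6-10=18; pred: 23+10-6=27
Step 3: prey: 18+5-9=14; pred: 27+9-8=28
Step 4: prey: 14+4-7=11; pred: 28+7-8=27
Step 5: prey: 11+3-5=9; pred: 27+5-8=24
Step 6: prey: 9+2-4=7; pred: 24+4-7=21
Step 7: prey: 7+2-2=7; pred: 21+2-6=17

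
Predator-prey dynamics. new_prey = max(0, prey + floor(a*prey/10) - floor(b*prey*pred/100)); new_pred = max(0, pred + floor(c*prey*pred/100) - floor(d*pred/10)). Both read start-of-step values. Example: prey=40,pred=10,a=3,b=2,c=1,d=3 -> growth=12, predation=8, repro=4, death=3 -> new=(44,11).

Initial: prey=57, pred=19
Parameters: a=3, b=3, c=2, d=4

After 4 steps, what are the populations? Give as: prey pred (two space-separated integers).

Answer: 0 25

Derivation:
Step 1: prey: 57+17-32=42; pred: 19+21-7=33
Step 2: prey: 42+12-41=13; pred: 33+27-13=47
Step 3: prey: 13+3-18=0; pred: 47+12-18=41
Step 4: prey: 0+0-0=0; pred: 41+0-16=25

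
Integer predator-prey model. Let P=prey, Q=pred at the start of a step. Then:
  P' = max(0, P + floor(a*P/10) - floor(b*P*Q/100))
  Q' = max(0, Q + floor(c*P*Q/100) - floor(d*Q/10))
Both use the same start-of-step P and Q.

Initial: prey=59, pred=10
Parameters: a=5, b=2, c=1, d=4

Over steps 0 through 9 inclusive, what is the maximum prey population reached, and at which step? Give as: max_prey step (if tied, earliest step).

Answer: 124 4

Derivation:
Step 1: prey: 59+29-11=77; pred: 10+5-4=11
Step 2: prey: 77+38-16=99; pred: 11+8-4=15
Step 3: prey: 99+49-29=119; pred: 15+14-6=23
Step 4: prey: 119+59-54=124; pred: 23+27-9=41
Step 5: prey: 124+62-101=85; pred: 41+50-16=75
Step 6: prey: 85+42-127=0; pred: 75+63-30=108
Step 7: prey: 0+0-0=0; pred: 108+0-43=65
Step 8: prey: 0+0-0=0; pred: 65+0-26=39
Step 9: prey: 0+0-0=0; pred: 39+0-15=24
Max prey = 124 at step 4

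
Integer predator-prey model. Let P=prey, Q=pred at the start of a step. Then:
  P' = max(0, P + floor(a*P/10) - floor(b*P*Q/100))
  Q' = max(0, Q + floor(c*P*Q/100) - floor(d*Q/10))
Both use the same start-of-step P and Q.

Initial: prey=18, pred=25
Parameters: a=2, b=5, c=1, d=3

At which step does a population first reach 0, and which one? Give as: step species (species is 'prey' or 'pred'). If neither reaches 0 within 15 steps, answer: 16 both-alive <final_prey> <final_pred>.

Step 1: prey: 18+3-22=0; pred: 25+4-7=22
First extinction: prey at step 1

Answer: 1 prey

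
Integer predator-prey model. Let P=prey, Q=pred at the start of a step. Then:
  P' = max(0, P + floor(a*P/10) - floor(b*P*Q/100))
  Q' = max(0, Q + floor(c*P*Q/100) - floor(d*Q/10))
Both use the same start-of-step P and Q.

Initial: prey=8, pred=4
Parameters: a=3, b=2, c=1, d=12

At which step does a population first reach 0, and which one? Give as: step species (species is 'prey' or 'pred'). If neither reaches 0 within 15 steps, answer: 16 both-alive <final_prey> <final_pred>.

Step 1: prey: 8+2-0=10; pred: 4+0-4=0
First extinction: pred at step 1

Answer: 1 pred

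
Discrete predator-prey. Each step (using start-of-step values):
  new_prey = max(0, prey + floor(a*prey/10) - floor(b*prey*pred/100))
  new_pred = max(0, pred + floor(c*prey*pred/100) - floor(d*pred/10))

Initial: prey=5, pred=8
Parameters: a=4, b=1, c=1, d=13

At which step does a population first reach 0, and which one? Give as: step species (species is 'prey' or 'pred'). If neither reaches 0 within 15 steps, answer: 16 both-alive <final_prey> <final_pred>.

Answer: 1 pred

Derivation:
Step 1: prey: 5+2-0=7; pred: 8+0-10=0
First extinction: pred at step 1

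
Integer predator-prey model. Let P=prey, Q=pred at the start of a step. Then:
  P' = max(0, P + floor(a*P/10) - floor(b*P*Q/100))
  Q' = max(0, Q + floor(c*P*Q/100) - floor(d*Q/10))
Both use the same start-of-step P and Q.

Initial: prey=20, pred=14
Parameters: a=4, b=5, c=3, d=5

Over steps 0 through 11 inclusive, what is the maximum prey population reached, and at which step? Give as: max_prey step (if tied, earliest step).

Answer: 38 11

Derivation:
Step 1: prey: 20+8-14=14; pred: 14+8-7=15
Step 2: prey: 14+5-10=9; pred: 15+6-7=14
Step 3: prey: 9+3-6=6; pred: 14+3-7=10
Step 4: prey: 6+2-3=5; pred: 10+1-5=6
Step 5: prey: 5+2-1=6; pred: 6+0-3=3
Step 6: prey: 6+2-0=8; pred: 3+0-1=2
Step 7: prey: 8+3-0=11; pred: 2+0-1=1
Step 8: prey: 11+4-0=15; pred: 1+0-0=1
Step 9: prey: 15+6-0=21; pred: 1+0-0=1
Step 10: prey: 21+8-1=28; pred: 1+0-0=1
Step 11: prey: 28+11-1=38; pred: 1+0-0=1
Max prey = 38 at step 11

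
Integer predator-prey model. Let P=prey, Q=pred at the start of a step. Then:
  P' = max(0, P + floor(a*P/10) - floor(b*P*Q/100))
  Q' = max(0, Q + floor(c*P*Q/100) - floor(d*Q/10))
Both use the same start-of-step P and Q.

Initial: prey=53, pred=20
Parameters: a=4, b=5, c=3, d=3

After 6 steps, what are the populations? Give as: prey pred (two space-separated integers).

Answer: 0 15

Derivation:
Step 1: prey: 53+21-53=21; pred: 20+31-6=45
Step 2: prey: 21+8-47=0; pred: 45+28-13=60
Step 3: prey: 0+0-0=0; pred: 60+0-18=42
Step 4: prey: 0+0-0=0; pred: 42+0-12=30
Step 5: prey: 0+0-0=0; pred: 30+0-9=21
Step 6: prey: 0+0-0=0; pred: 21+0-6=15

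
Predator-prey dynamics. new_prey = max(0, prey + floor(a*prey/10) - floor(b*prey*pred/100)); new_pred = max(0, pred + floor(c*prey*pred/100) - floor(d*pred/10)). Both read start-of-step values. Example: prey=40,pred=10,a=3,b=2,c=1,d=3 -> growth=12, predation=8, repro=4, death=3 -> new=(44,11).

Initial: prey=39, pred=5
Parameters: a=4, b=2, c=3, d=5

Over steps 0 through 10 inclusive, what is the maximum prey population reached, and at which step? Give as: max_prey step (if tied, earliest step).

Step 1: prey: 39+15-3=51; pred: 5+5-2=8
Step 2: prey: 51+20-8=63; pred: 8+12-4=16
Step 3: prey: 63+25-20=68; pred: 16+30-8=38
Step 4: prey: 68+27-51=44; pred: 38+77-19=96
Step 5: prey: 44+17-84=0; pred: 96+126-48=174
Step 6: prey: 0+0-0=0; pred: 174+0-87=87
Step 7: prey: 0+0-0=0; pred: 87+0-43=44
Step 8: prey: 0+0-0=0; pred: 44+0-22=22
Step 9: prey: 0+0-0=0; pred: 22+0-11=11
Step 10: prey: 0+0-0=0; pred: 11+0-5=6
Max prey = 68 at step 3

Answer: 68 3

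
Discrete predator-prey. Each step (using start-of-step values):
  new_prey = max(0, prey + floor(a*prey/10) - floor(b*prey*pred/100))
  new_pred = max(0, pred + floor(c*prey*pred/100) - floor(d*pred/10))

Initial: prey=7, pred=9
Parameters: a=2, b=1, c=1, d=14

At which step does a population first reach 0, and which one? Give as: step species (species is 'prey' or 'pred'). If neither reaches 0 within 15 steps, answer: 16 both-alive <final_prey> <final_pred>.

Answer: 1 pred

Derivation:
Step 1: prey: 7+1-0=8; pred: 9+0-12=0
First extinction: pred at step 1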